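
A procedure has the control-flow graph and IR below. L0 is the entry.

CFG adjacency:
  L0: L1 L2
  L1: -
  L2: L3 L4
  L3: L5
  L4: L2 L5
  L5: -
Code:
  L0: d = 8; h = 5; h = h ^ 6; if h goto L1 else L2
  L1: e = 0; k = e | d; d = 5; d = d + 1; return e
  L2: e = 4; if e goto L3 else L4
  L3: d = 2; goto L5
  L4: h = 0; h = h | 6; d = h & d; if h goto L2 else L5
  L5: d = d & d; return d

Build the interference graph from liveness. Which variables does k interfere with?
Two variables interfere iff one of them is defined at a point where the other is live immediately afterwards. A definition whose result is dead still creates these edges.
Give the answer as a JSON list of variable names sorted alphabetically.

Answer: ["e"]

Analysis:
def/use:
  L0: {d,h} / ∅
  L1: {d,e,k} / {d}
  L2: {e} / ∅
  L3: {d} / ∅
  L4: {d,h} / {d}
  L5: {d} / {d}

Liveness:
  live L0: ∅→{d}
  live L1: {d}→∅
  live L2: {d}→{d}
  live L3: ∅→{d}
  live L4: {d}→{d}
  live L5: {d}→∅

Conflict graph:
  d↔{e,h}
  e↔{d,k}
  h↔{d}
  k↔{e}

N(k) = ["e"]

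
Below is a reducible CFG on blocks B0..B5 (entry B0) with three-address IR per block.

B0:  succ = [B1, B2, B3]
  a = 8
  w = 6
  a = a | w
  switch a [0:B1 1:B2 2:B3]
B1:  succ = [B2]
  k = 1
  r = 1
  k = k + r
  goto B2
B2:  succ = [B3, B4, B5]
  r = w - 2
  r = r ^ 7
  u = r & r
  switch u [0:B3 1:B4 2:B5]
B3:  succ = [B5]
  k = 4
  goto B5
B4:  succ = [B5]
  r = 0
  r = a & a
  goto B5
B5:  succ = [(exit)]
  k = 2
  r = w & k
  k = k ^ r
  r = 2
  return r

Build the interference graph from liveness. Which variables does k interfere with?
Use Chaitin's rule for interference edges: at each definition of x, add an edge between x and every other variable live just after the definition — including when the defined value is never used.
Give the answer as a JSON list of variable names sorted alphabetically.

Answer: ["a", "r", "w"]

Working:
Per-block:
  B0: def={a,w} ue=∅
  B1: def={k,r} ue=∅
  B2: def={r,u} ue={w}
  B3: def={k} ue=∅
  B4: def={r} ue={a}
  B5: def={k,r} ue={w}

Live sets:
  B0: in=∅ out={a,w}
  B1: in={a,w} out={a,w}
  B2: in={a,w} out={a,w}
  B3: in={w} out={w}
  B4: in={a,w} out={w}
  B5: in={w} out=∅

Interference:
  a — {k,r,u,w}
  k — {a,r,w}
  r — {a,k,w}
  u — {a,w}
  w — {a,k,r,u}

N(k) = ["a", "r", "w"]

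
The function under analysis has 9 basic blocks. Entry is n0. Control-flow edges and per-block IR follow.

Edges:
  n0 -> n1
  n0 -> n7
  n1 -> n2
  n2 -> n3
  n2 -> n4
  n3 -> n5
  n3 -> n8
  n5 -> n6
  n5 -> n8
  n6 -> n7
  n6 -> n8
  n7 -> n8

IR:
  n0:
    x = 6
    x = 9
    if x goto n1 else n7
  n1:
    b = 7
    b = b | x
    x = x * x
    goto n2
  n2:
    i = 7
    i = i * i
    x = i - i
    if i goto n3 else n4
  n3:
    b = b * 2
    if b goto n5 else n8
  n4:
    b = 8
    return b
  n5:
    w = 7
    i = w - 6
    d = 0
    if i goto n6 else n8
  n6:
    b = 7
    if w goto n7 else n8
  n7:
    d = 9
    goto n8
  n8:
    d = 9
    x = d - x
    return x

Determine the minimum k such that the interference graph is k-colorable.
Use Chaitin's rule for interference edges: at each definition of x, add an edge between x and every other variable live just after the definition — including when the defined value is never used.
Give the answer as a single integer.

def/use:
  n0: {x} / ∅
  n1: {b,x} / {x}
  n2: {i,x} / ∅
  n3: {b} / {b}
  n4: {b} / ∅
  n5: {d,i,w} / ∅
  n6: {b} / {w}
  n7: {d} / ∅
  n8: {d,x} / {x}

Backward fixpoint:
  n0: in=∅ out={x}
  n1: in={x} out={b}
  n2: in={b} out={b,x}
  n3: in={b,x} out={x}
  n4: in=∅ out=∅
  n5: in={x} out={w,x}
  n6: in={w,x} out={x}
  n7: in={x} out={x}
  n8: in={x} out=∅

Interference:
  b — {i,w,x}
  d — {i,w,x}
  i — {b,d,w,x}
  w — {b,d,i,x}
  x — {b,d,i,w}

Colouring:
  lower bound: {b,i,w,x} mutually conflict ⇒ χ ≥ 4
  assign b→r3 d→r3 i→r0 w→r1 x→r2 — no edge inside a register ⇒ χ ≤ 4
  χ = 4

Answer: 4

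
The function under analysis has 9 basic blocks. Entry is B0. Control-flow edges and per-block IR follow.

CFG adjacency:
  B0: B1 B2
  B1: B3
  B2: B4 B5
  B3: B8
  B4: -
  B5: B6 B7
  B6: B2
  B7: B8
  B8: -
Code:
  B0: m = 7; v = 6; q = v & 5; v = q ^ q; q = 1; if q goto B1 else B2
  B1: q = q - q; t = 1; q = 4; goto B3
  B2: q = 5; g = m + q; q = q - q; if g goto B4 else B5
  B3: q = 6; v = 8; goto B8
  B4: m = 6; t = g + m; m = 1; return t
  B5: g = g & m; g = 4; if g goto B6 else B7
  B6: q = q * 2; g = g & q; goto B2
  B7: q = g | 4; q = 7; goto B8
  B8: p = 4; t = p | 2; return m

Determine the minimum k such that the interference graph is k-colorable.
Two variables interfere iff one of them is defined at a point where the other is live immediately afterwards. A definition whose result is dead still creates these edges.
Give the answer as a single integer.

Block summaries:
  B0: {m,q,v} / ∅
  B1: {q,t} / {q}
  B2: {g,q} / {m}
  B3: {q,v} / ∅
  B4: {m,t} / {g}
  B5: {g} / {g,m}
  B6: {g,q} / {g,q}
  B7: {q} / {g}
  B8: {p,t} / {m}

Backward fixpoint:
  B0 li=∅ lo={m,q}
  B1 li={m,q} lo={m}
  B2 li={m} lo={g,m,q}
  B3 li={m} lo={m}
  B4 li={g} lo=∅
  B5 li={g,m,q} lo={g,m,q}
  B6 li={g,m,q} lo={m}
  B7 li={g,m} lo={m}
  B8 li={m} lo=∅

Interfere edges:
  g↔{m,q}
  m↔{g,p,q,t,v}
  p↔{m}
  q↔{g,m}
  t↔{m}
  v↔{m}

Registers:
  clique {g,m,q} ⇒ need ≥ 3
  3-colouring: r0={m}  r1={g,p,t,v}  r2={q}
  χ = 3

Answer: 3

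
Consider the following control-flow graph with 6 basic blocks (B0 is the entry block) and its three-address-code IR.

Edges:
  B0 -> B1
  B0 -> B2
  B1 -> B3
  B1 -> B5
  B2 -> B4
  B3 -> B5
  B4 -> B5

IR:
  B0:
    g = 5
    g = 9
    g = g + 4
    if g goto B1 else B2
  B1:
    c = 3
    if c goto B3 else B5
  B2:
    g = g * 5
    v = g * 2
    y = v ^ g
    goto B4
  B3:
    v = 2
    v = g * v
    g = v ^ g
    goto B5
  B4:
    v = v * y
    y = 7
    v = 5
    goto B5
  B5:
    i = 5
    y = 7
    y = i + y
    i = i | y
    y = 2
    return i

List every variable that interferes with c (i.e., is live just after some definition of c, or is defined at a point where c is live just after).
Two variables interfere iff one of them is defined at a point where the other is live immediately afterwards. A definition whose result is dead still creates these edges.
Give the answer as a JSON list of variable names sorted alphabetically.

Per-block:
  B0: def={g} ue=∅
  B1: def={c} ue=∅
  B2: def={g,v,y} ue={g}
  B3: def={g,v} ue={g}
  B4: def={v,y} ue={v,y}
  B5: def={i,y} ue=∅

Live sets:
  live B0: ∅→{g}
  live B1: {g}→{g}
  live B2: {g}→{v,y}
  live B3: {g}→∅
  live B4: {v,y}→∅
  live B5: ∅→∅

Interference:
  c↔{g}
  g↔{c,v}
  i↔{y}
  v↔{g,y}
  y↔{i,v}

N(c) = ["g"]

Answer: ["g"]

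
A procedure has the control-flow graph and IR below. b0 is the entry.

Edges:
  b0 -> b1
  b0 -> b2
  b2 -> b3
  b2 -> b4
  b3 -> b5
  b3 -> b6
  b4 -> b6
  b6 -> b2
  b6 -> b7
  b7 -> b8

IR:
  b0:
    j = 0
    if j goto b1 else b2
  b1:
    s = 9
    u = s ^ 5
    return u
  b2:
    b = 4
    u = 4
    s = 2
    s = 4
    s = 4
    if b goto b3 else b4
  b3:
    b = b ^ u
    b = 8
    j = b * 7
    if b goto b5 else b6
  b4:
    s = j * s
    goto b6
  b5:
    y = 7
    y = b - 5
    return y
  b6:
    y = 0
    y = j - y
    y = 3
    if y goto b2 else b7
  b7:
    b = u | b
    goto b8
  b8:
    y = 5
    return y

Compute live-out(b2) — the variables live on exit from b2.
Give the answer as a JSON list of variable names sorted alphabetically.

Answer: ["b", "j", "s", "u"]

Analysis:
Block summaries:
  b0 def {j} use ∅
  b1 def {s,u} use ∅
  b2 def {b,s,u} use ∅
  b3 def {b,j} use {b,u}
  b4 def {s} use {j,s}
  b5 def {y} use {b}
  b6 def {y} use {j}
  b7 def {b} use {b,u}
  b8 def {y} use ∅

Liveness:
  b0 li=∅ lo={j}
  b1 li=∅ lo=∅
  b2 li={j} lo={b,j,s,u}
  b3 li={b,u} lo={b,j,u}
  b4 li={b,j,s,u} lo={b,j,u}
  b5 li={b} lo=∅
  b6 li={b,j,u} lo={b,j,u}
  b7 li={b,u} lo=∅
  b8 li=∅ lo=∅

live-out(b2) = ["b", "j", "s", "u"]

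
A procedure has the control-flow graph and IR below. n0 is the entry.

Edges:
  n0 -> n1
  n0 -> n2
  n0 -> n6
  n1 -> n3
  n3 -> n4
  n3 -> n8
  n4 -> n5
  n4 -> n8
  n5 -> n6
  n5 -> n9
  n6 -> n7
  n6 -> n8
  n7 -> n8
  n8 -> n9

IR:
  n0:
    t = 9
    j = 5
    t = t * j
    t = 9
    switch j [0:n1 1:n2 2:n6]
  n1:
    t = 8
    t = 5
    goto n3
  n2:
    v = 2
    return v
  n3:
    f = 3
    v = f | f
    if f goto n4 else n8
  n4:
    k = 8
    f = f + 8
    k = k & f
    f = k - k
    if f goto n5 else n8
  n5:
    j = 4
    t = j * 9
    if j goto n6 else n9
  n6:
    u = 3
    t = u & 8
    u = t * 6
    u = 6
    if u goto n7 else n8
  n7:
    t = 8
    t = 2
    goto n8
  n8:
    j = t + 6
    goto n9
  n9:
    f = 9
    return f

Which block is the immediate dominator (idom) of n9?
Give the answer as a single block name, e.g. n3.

Answer: n0

Analysis:
idom tree: n1←n0 n2←n0 n3←n1 n4←n3 n5←n4 n6←n0 n7←n6 n8←n0 n9←n0
Join-block Dom:
  n6: preds {n0,n5}: {n0} ∩ {n0,n1,n3,n4,n5} = {n0}; idom=n0
  n8: preds {n3,n4,n6,n7}: {n0,n1,n3} ∩ {n0,n1,n3,n4} ∩ {n0,n6} ∩ {n0,n6,n7} = {n0}; idom=n0
  n9: preds {n5,n8}: {n0,n1,n3,n4,n5} ∩ {n0,n8} = {n0}; idom=n0

idom(n9) = n0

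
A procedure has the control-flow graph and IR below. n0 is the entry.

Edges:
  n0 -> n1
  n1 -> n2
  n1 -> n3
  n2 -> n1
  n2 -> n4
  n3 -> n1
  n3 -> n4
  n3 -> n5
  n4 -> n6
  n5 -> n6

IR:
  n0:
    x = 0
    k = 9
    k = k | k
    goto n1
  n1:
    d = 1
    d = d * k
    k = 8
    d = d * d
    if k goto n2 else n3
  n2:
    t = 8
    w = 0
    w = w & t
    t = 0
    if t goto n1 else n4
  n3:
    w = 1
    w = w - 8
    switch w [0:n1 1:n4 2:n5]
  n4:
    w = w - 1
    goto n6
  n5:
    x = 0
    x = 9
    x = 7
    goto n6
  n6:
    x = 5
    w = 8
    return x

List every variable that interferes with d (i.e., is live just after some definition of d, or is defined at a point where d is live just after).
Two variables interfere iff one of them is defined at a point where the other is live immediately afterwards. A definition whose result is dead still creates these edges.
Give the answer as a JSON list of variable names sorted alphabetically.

Answer: ["k"]

Analysis:
def/use:
  n0: def={k,x} ue=∅
  n1: def={d,k} ue={k}
  n2: def={t,w} ue=∅
  n3: def={w} ue=∅
  n4: def={w} ue={w}
  n5: def={x} ue=∅
  n6: def={w,x} ue=∅

Liveness:
  n0 li=∅ lo={k}
  n1 li={k} lo={k}
  n2 li={k} lo={k,w}
  n3 li={k} lo={k,w}
  n4 li={w} lo=∅
  n5 li=∅ lo=∅
  n6 li=∅ lo=∅

Interfere edges:
  d — {k}
  k — {d,t,w}
  t — {k,w}
  w — {k,t,x}
  x — {w}

N(d) = ["k"]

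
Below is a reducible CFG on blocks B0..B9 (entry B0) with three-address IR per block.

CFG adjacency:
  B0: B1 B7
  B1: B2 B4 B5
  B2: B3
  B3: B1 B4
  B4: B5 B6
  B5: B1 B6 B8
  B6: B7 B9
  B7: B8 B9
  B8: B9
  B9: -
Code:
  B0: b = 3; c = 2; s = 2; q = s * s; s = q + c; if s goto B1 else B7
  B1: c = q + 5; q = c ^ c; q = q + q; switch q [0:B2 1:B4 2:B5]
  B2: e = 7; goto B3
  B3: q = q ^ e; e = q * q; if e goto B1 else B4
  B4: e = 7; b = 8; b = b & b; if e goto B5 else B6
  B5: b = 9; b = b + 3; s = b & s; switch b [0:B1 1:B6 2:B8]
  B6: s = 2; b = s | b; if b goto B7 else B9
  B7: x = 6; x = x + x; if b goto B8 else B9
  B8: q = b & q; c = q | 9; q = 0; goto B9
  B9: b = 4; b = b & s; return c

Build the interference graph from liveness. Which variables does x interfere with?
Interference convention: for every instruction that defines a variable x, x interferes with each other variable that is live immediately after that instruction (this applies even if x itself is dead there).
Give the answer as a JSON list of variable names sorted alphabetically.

Block summaries:
  B0 def {b,c,q,s} use ∅
  B1 def {c,q} use {q}
  B2 def {e} use ∅
  B3 def {e,q} use {e,q}
  B4 def {b,e} use ∅
  B5 def {b,s} use {s}
  B6 def {b,s} use {b}
  B7 def {x} use {b}
  B8 def {c,q} use {b,q}
  B9 def {b} use {c,s}

Backward fixpoint:
  B0 li=∅ lo={b,c,q,s}
  B1 li={q,s} lo={c,q,s}
  B2 li={c,q,s} lo={c,e,q,s}
  B3 li={c,e,q,s} lo={c,q,s}
  B4 li={c,q,s} lo={b,c,q,s}
  B5 li={c,q,s} lo={b,c,q,s}
  B6 li={b,c,q} lo={b,c,q,s}
  B7 li={b,c,q,s} lo={b,c,q,s}
  B8 li={b,q,s} lo={c,s}
  B9 li={c,s} lo=∅

Interference:
  b↔{c,e,q,s,x}
  c↔{b,e,q,s,x}
  e↔{b,c,q,s}
  q↔{b,c,e,s,x}
  s↔{b,c,e,q,x}
  x↔{b,c,q,s}

N(x) = ["b", "c", "q", "s"]

Answer: ["b", "c", "q", "s"]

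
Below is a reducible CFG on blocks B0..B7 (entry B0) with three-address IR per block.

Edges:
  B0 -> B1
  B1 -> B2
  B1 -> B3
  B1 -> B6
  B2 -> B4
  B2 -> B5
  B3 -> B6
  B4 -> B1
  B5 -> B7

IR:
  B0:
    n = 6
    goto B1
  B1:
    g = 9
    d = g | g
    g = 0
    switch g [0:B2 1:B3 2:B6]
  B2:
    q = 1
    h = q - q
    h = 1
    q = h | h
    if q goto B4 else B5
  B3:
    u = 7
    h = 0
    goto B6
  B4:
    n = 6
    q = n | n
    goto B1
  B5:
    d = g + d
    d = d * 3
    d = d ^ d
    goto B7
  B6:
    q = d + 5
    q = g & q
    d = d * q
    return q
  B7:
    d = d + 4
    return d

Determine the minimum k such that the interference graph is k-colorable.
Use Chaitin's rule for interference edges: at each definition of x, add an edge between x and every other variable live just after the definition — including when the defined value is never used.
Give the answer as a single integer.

def/use:
  B0: def={n} ue=∅
  B1: def={d,g} ue=∅
  B2: def={h,q} ue=∅
  B3: def={h,u} ue=∅
  B4: def={n,q} ue=∅
  B5: def={d} ue={d,g}
  B6: def={d,q} ue={d,g}
  B7: def={d} ue={d}

Backward fixpoint:
  live B0: ∅→∅
  live B1: ∅→{d,g}
  live B2: {d,g}→{d,g}
  live B3: {d,g}→{d,g}
  live B4: ∅→∅
  live B5: {d,g}→{d}
  live B6: {d,g}→∅
  live B7: {d}→∅

Interfere edges:
  d↔{g,h,q,u}
  g↔{d,h,q,u}
  h↔{d,g}
  n↔∅
  q↔{d,g}
  u↔{d,g}

Chromatic number:
  {d,g,h} pairwise interfere (3-clique) ⇒ χ ≥ 3
  3-colouring: r0={d,n}  r1={g}  r2={h,q,u}
  χ = 3

Answer: 3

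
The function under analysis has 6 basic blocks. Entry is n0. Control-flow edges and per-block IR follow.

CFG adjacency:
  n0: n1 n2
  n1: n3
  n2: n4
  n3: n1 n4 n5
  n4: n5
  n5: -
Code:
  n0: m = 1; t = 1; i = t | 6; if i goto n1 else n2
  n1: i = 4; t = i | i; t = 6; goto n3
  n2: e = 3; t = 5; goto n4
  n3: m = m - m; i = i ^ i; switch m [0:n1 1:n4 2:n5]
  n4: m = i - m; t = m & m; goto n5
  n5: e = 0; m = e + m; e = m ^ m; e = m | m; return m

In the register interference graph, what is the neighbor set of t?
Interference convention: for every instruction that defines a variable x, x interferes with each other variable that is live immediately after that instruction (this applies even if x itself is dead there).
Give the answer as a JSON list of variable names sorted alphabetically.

Per-block:
  n0 def {i,m,t} use ∅
  n1 def {i,t} use ∅
  n2 def {e,t} use ∅
  n3 def {i,m} use {i,m}
  n4 def {m,t} use {i,m}
  n5 def {e,m} use {m}

Backward fixpoint:
  n0: in=∅ out={i,m}
  n1: in={m} out={i,m}
  n2: in={i,m} out={i,m}
  n3: in={i,m} out={i,m}
  n4: in={i,m} out={m}
  n5: in={m} out=∅

Conflict graph:
  e↔{i,m}
  i↔{e,m,t}
  m↔{e,i,t}
  t↔{i,m}

N(t) = ["i", "m"]

Answer: ["i", "m"]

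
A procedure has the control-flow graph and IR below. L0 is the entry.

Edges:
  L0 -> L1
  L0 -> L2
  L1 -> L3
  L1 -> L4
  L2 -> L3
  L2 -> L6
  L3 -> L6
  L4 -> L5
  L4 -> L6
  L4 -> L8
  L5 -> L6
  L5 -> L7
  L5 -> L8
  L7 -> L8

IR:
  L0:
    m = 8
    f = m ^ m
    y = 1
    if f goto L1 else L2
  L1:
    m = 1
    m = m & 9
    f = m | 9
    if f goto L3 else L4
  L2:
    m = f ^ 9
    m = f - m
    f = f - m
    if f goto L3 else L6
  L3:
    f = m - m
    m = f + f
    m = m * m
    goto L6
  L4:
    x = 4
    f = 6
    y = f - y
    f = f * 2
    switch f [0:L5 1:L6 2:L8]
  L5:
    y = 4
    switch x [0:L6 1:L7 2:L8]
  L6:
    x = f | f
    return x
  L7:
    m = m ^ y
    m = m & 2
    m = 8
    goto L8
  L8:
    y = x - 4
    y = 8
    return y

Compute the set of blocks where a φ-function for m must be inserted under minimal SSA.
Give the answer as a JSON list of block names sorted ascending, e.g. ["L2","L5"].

idom tree: L1←L0 L2←L0 L3←L0 L4←L1 L5←L4 L6←L0 L7←L5 L8←L4
Dom at joins:
  L3: preds {L1,L2}: {L0,L1} ∩ {L0,L2} = {L0}; idom=L0
  L6: preds {L2,L3,L4,L5}: {L0,L2} ∩ {L0,L3} ∩ {L0,L1,L4} ∩ {L0,L1,L4,L5} = {L0}; idom=L0
  L8: preds {L4,L5,L7}: {L0,L1,L4} ∩ {L0,L1,L4,L5} ∩ {L0,L1,L4,L5,L7} = {L0,L1,L4}; idom=L4

DF walk-up:
  join L3 pred L1: L1 stop@L0
  join L3 pred L2: L2 stop@L0
  join L6 pred L2: L2 stop@L0
  join L6 pred L3: L3 stop@L0
  join L6 pred L4: L4→L1 stop@L0
  join L6 pred L5: L5→L4→L1 stop@L0
  join L8 pred L4: · stop@L4
  join L8 pred L5: L5 stop@L4
  join L8 pred L7: L7→L5 stop@L4
  DF(L0)=∅
  DF(L1)={L3,L6}
  DF(L2)={L3,L6}
  DF(L3)={L6}
  DF(L4)={L6}
  DF(L5)={L6,L8}
  DF(L6)=∅
  DF(L7)={L8}
  DF(L8)=∅

φ for m: defs {L0,L1,L2,L3,L7}
  DF⁺ = {L3,L6,L8}

Answer: ["L3", "L6", "L8"]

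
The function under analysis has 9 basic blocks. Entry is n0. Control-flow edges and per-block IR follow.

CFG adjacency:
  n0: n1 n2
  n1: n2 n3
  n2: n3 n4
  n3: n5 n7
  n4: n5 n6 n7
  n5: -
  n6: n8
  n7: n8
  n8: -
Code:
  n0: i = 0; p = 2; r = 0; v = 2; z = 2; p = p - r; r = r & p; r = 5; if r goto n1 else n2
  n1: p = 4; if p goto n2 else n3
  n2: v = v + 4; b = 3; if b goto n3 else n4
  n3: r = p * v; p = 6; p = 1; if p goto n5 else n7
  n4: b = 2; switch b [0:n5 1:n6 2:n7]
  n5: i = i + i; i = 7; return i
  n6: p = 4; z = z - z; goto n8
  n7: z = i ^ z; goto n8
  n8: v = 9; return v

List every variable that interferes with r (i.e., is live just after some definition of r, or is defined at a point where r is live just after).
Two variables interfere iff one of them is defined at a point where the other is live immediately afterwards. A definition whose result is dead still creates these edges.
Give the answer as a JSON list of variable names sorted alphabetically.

Answer: ["i", "p", "v", "z"]

Analysis:
Per-block:
  n0 def {i,p,r,v,z} use ∅
  n1 def {p} use ∅
  n2 def {b,v} use {v}
  n3 def {p,r} use {p,v}
  n4 def {b} use ∅
  n5 def {i} use {i}
  n6 def {p,z} use {z}
  n7 def {z} use {i,z}
  n8 def {v} use ∅

Live sets:
  n0 li=∅ lo={i,p,v,z}
  n1 li={i,v,z} lo={i,p,v,z}
  n2 li={i,p,v,z} lo={i,p,v,z}
  n3 li={i,p,v,z} lo={i,z}
  n4 li={i,z} lo={i,z}
  n5 li={i} lo=∅
  n6 li={z} lo=∅
  n7 li={i,z} lo=∅
  n8 li=∅ lo=∅

Conflict graph:
  b — {i,p,v,z}
  i — {b,p,r,v,z}
  p — {b,i,r,v,z}
  r — {i,p,v,z}
  v — {b,i,p,r,z}
  z — {b,i,p,r,v}

N(r) = ["i", "p", "v", "z"]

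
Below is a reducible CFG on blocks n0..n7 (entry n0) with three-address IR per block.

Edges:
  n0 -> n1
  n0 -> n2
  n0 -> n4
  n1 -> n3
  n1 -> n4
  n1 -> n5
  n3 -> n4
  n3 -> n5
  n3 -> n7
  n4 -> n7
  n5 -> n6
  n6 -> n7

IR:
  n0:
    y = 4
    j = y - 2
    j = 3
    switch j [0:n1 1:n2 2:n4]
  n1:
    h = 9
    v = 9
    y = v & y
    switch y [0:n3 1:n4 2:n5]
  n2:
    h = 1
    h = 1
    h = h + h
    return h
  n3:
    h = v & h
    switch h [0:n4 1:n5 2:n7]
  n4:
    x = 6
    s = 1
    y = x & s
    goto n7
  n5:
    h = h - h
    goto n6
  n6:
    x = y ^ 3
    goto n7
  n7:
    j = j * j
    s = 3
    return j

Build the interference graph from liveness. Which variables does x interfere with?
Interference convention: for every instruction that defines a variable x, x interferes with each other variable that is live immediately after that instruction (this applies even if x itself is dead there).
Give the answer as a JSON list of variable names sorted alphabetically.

Answer: ["j", "s"]

Working:
def/use:
  n0 def {j,y} use ∅
  n1 def {h,v,y} use {y}
  n2 def {h} use ∅
  n3 def {h} use {h,v}
  n4 def {s,x,y} use ∅
  n5 def {h} use {h}
  n6 def {x} use {y}
  n7 def {j,s} use {j}

Backward fixpoint:
  live n0: ∅→{j,y}
  live n1: {j,y}→{h,j,v,y}
  live n2: ∅→∅
  live n3: {h,j,v,y}→{h,j,y}
  live n4: {j}→{j}
  live n5: {h,j,y}→{j,y}
  live n6: {j,y}→{j}
  live n7: {j}→∅

Interference:
  h↔{j,v,y}
  j↔{h,s,v,x,y}
  s↔{j,x}
  v↔{h,j,y}
  x↔{j,s}
  y↔{h,j,v}

N(x) = ["j", "s"]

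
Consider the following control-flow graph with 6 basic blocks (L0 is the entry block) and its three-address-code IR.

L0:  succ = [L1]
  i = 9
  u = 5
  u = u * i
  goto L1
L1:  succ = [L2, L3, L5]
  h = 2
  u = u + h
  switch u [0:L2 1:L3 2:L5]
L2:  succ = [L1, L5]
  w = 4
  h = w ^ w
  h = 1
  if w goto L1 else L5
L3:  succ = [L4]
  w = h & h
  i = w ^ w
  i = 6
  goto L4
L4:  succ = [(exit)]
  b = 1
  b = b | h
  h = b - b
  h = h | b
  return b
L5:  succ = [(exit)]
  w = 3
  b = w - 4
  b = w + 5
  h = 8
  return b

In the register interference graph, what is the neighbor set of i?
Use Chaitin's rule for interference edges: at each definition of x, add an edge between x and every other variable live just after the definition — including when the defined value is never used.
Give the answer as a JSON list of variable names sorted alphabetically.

Per-block:
  L0: def={i,u} ue=∅
  L1: def={h,u} ue={u}
  L2: def={h,w} ue=∅
  L3: def={i,w} ue={h}
  L4: def={b,h} ue={h}
  L5: def={b,h,w} ue=∅

Liveness:
  L0 li=∅ lo={u}
  L1 li={u} lo={h,u}
  L2 li={u} lo={u}
  L3 li={h} lo={h}
  L4 li={h} lo=∅
  L5 li=∅ lo=∅

Conflict graph:
  b: {h,w}
  h: {b,i,u,w}
  i: {h,u}
  u: {h,i,w}
  w: {b,h,u}

N(i) = ["h", "u"]

Answer: ["h", "u"]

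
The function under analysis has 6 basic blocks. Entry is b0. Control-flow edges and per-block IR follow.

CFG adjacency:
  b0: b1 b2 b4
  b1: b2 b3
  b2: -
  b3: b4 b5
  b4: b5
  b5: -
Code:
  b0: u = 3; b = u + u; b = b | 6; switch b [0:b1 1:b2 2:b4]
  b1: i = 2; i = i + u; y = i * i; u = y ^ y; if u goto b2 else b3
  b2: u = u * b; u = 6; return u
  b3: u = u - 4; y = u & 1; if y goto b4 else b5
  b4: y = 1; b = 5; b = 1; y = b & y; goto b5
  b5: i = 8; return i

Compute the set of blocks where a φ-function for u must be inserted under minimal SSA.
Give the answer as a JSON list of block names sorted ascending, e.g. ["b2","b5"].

Answer: ["b2", "b4", "b5"]

Analysis:
idom tree: b1←b0 b2←b0 b3←b1 b4←b0 b5←b0
Dom∩ at merges:
  b2: preds {b0,b1}: {b0} ∩ {b0,b1} = {b0}; idom=b0
  b4: preds {b0,b3}: {b0} ∩ {b0,b1,b3} = {b0}; idom=b0
  b5: preds {b3,b4}: {b0,b1,b3} ∩ {b0,b4} = {b0}; idom=b0

DF walk-up:
  b2←b0: walk · to b0
  b2←b1: walk b1 to b0
  b4←b0: walk · to b0
  b4←b3: walk b3→b1 to b0
  b5←b3: walk b3→b1 to b0
  b5←b4: walk b4 to b0
  DF(b0)=∅
  DF(b1)={b2,b4,b5}
  DF(b2)=∅
  DF(b3)={b4,b5}
  DF(b4)={b5}
  DF(b5)=∅

φ for u: defs {b0,b1,b2,b3}
  DF⁺ = {b2,b4,b5}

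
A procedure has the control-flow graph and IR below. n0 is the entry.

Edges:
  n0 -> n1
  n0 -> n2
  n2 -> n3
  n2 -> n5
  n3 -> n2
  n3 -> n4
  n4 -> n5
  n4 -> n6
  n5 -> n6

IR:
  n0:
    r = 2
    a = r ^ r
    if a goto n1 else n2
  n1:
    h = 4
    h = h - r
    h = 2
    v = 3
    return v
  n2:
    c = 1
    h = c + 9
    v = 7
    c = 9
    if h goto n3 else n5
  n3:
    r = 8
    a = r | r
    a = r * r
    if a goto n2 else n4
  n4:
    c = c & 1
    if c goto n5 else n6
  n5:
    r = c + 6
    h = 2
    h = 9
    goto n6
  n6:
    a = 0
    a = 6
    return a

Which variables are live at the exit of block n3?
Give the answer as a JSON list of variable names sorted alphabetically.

Per-block:
  n0: {a,r} / ∅
  n1: {h,v} / {r}
  n2: {c,h,v} / ∅
  n3: {a,r} / ∅
  n4: {c} / {c}
  n5: {h,r} / {c}
  n6: {a} / ∅

Liveness:
  live n0: ∅→{r}
  live n1: {r}→∅
  live n2: ∅→{c}
  live n3: {c}→{c}
  live n4: {c}→{c}
  live n5: {c}→∅
  live n6: ∅→∅

live-out(n3) = ["c"]

Answer: ["c"]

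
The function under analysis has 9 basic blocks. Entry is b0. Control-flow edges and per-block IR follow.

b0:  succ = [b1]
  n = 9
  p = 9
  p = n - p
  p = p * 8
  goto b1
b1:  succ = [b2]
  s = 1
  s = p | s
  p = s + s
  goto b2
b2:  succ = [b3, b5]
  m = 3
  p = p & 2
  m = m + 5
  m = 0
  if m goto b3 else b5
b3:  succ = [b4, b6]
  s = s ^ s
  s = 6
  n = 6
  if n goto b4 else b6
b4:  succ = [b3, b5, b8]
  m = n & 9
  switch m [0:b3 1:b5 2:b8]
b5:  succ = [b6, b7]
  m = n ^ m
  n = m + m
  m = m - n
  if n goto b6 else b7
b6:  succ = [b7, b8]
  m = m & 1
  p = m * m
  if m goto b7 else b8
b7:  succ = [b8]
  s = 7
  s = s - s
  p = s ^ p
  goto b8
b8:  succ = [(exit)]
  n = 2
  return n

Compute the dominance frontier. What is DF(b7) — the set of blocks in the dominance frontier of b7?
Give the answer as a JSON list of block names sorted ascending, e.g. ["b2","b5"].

Answer: ["b8"]

Derivation:
idom tree: b1←b0 b2←b1 b3←b2 b4←b3 b5←b2 b6←b2 b7←b2 b8←b2
Dom at joins:
  b3: preds {b2,b4}: {b0,b1,b2} ∩ {b0,b1,b2,b3,b4} = {b0,b1,b2}; idom=b2
  b5: preds {b2,b4}: {b0,b1,b2} ∩ {b0,b1,b2,b3,b4} = {b0,b1,b2}; idom=b2
  b6: preds {b3,b5}: {b0,b1,b2,b3} ∩ {b0,b1,b2,b5} = {b0,b1,b2}; idom=b2
  b7: preds {b5,b6}: {b0,b1,b2,b5} ∩ {b0,b1,b2,b6} = {b0,b1,b2}; idom=b2
  b8: preds {b4,b6,b7}: {b0,b1,b2,b3,b4} ∩ {b0,b1,b2,b6} ∩ {b0,b1,b2,b7} = {b0,b1,b2}; idom=b2

DF derivation:
  join b3 pred b2: · stop@b2
  join b3 pred b4: b4→b3 stop@b2
  join b5 pred b2: · stop@b2
  join b5 pred b4: b4→b3 stop@b2
  join b6 pred b3: b3 stop@b2
  join b6 pred b5: b5 stop@b2
  join b7 pred b5: b5 stop@b2
  join b7 pred b6: b6 stop@b2
  join b8 pred b4: b4→b3 stop@b2
  join b8 pred b6: b6 stop@b2
  join b8 pred b7: b7 stop@b2
  b0: DF=∅
  b1: DF=∅
  b2: DF=∅
  b3: DF={b3,b5,b6,b8}
  b4: DF={b3,b5,b8}
  b5: DF={b6,b7}
  b6: DF={b7,b8}
  b7: DF={b8}
  b8: DF=∅

DF(b7) = ["b8"]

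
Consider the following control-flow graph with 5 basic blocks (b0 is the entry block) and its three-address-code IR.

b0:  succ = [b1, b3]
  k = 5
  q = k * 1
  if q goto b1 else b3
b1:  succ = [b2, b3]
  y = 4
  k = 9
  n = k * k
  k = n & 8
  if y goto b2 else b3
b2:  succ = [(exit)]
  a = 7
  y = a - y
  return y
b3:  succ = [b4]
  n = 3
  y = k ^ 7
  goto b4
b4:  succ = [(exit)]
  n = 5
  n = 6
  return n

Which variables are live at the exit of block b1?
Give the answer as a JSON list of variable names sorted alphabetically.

Block summaries:
  b0: {k,q} / ∅
  b1: {k,n,y} / ∅
  b2: {a,y} / {y}
  b3: {n,y} / {k}
  b4: {n} / ∅

Backward fixpoint:
  b0: in=∅ out={k}
  b1: in=∅ out={k,y}
  b2: in={y} out=∅
  b3: in={k} out=∅
  b4: in=∅ out=∅

live-out(b1) = ["k", "y"]

Answer: ["k", "y"]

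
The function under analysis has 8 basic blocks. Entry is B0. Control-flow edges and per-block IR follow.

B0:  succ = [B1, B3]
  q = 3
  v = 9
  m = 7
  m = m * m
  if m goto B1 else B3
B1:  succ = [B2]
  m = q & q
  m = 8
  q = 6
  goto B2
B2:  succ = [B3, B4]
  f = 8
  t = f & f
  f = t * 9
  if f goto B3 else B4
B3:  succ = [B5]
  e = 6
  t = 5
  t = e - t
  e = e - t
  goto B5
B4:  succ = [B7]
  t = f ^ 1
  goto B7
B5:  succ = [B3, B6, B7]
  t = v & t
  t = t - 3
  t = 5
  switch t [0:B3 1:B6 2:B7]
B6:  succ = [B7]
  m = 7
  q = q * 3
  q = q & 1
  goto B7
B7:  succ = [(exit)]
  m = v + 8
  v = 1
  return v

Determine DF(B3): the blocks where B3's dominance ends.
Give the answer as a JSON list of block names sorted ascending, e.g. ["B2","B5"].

idom tree: B1←B0 B2←B1 B3←B0 B4←B2 B5←B3 B6←B5 B7←B0
Join-block Dom:
  B3: preds {B0,B2,B5}: {B0} ∩ {B0,B1,B2} ∩ {B0,B3,B5} = {B0}; idom=B0
  B7: preds {B4,B5,B6}: {B0,B1,B2,B4} ∩ {B0,B3,B5} ∩ {B0,B3,B5,B6} = {B0}; idom=B0

DF walk-up:
  join B3 pred B0: · stop@B0
  join B3 pred B2: B2→B1 stop@B0
  join B3 pred B5: B5→B3 stop@B0
  join B7 pred B4: B4→B2→B1 stop@B0
  join B7 pred B5: B5→B3 stop@B0
  join B7 pred B6: B6→B5→B3 stop@B0
  DF(B0)=∅
  DF(B1)={B3,B7}
  DF(B2)={B3,B7}
  DF(B3)={B3,B7}
  DF(B4)={B7}
  DF(B5)={B3,B7}
  DF(B6)={B7}
  DF(B7)=∅

DF(B3) = ["B3", "B7"]

Answer: ["B3", "B7"]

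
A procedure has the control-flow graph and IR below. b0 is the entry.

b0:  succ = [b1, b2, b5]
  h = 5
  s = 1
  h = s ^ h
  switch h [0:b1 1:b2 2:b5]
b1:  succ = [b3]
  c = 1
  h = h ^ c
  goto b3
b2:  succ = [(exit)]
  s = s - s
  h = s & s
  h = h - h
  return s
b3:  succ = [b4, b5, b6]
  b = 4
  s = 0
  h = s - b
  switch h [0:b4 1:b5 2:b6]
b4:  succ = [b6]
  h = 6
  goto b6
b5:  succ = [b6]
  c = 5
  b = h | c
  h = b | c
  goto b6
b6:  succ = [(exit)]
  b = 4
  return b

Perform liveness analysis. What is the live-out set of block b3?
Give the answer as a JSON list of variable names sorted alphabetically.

Per-block:
  b0: {h,s} / ∅
  b1: {c,h} / {h}
  b2: {h,s} / {s}
  b3: {b,h,s} / ∅
  b4: {h} / ∅
  b5: {b,c,h} / {h}
  b6: {b} / ∅

Liveness:
  b0 li=∅ lo={h,s}
  b1 li={h} lo=∅
  b2 li={s} lo=∅
  b3 li=∅ lo={h}
  b4 li=∅ lo=∅
  b5 li={h} lo=∅
  b6 li=∅ lo=∅

live-out(b3) = ["h"]

Answer: ["h"]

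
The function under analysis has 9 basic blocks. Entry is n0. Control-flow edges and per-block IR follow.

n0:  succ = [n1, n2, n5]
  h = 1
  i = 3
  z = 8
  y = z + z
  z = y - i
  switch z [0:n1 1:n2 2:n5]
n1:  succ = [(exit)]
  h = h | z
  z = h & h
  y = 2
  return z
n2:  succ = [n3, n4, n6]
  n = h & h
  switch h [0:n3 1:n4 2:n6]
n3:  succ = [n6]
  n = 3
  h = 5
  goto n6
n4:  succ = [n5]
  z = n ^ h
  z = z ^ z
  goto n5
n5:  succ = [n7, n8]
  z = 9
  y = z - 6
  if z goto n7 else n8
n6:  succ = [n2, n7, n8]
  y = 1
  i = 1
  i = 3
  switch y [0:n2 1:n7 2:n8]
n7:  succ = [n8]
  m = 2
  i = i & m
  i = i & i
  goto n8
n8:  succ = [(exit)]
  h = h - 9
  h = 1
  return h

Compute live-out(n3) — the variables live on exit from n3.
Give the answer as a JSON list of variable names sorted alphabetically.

Answer: ["h"]

Working:
def/use:
  n0 def {h,i,y,z} use ∅
  n1 def {h,y,z} use {h,z}
  n2 def {n} use {h}
  n3 def {h,n} use ∅
  n4 def {z} use {h,n}
  n5 def {y,z} use ∅
  n6 def {i,y} use ∅
  n7 def {i,m} use {i}
  n8 def {h} use {h}

Backward fixpoint:
  n0: in=∅ out={h,i,z}
  n1: in={h,z} out=∅
  n2: in={h,i} out={h,i,n}
  n3: in=∅ out={h}
  n4: in={h,i,n} out={h,i}
  n5: in={h,i} out={h,i}
  n6: in={h} out={h,i}
  n7: in={h,i} out={h}
  n8: in={h} out=∅

live-out(n3) = ["h"]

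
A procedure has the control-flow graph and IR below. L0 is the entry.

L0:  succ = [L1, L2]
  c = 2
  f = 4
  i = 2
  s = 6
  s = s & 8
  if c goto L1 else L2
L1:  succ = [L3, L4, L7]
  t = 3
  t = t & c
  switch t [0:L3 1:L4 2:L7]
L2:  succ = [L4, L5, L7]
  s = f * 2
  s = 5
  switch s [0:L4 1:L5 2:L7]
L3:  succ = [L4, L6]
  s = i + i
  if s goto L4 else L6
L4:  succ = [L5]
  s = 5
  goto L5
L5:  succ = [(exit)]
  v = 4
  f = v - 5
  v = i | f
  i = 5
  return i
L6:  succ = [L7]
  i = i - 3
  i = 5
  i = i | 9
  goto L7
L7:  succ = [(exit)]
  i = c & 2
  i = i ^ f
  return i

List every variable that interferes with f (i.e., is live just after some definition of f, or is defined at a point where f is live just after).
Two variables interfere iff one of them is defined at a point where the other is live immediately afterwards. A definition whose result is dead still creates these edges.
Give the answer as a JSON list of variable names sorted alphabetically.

Block summaries:
  L0: def={c,f,i,s} ue=∅
  L1: def={t} ue={c}
  L2: def={s} ue={f}
  L3: def={s} ue={i}
  L4: def={s} ue=∅
  L5: def={f,i,v} ue={i}
  L6: def={i} ue={i}
  L7: def={i} ue={c,f}

Live sets:
  L0 li=∅ lo={c,f,i}
  L1 li={c,f,i} lo={c,f,i}
  L2 li={c,f,i} lo={c,f,i}
  L3 li={c,f,i} lo={c,f,i}
  L4 li={i} lo={i}
  L5 li={i} lo=∅
  L6 li={c,f,i} lo={c,f}
  L7 li={c,f} lo=∅

Interfere edges:
  c: {f,i,s,t}
  f: {c,i,s,t}
  i: {c,f,s,t,v}
  s: {c,f,i}
  t: {c,f,i}
  v: {i}

N(f) = ["c", "i", "s", "t"]

Answer: ["c", "i", "s", "t"]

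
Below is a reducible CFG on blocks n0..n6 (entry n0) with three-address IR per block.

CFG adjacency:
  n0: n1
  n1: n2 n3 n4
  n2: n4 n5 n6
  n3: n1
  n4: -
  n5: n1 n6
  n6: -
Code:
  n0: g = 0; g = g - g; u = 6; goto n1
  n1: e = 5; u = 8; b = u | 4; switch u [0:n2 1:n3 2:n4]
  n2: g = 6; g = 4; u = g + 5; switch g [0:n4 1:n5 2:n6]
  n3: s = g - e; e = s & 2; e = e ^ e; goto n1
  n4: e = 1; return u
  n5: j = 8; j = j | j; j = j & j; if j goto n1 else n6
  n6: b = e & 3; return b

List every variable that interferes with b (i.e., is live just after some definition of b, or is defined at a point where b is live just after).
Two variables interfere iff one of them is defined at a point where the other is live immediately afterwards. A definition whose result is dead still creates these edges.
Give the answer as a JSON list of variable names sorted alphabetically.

Per-block:
  n0: {g,u} / ∅
  n1: {b,e,u} / ∅
  n2: {g,u} / ∅
  n3: {e,s} / {e,g}
  n4: {e} / {u}
  n5: {j} / ∅
  n6: {b} / {e}

Live sets:
  live n0: ∅→{g}
  live n1: {g}→{e,g,u}
  live n2: {e}→{e,g,u}
  live n3: {e,g}→{g}
  live n4: {u}→∅
  live n5: {e,g}→{e,g}
  live n6: {e}→∅

Interfere edges:
  b — {e,g,u}
  e — {b,g,j,u}
  g — {b,e,j,s,u}
  j — {e,g}
  s — {g}
  u — {b,e,g}

N(b) = ["e", "g", "u"]

Answer: ["e", "g", "u"]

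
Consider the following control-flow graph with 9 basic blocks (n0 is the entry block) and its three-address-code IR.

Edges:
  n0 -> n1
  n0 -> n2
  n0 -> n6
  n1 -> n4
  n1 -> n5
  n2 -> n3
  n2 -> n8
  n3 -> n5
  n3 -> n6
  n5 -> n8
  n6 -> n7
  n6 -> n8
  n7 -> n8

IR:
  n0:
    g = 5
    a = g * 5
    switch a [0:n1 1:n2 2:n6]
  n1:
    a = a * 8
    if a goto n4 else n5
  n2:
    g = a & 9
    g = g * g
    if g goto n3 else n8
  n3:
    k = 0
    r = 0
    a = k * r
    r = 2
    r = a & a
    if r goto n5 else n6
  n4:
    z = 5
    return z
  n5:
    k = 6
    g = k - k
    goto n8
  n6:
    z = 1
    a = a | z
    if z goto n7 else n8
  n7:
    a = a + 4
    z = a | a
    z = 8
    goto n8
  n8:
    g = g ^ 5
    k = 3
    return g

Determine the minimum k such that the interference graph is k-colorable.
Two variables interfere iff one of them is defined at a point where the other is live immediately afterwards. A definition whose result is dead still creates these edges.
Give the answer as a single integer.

Block summaries:
  n0 def {a,g} use ∅
  n1 def {a} use {a}
  n2 def {g} use {a}
  n3 def {a,k,r} use ∅
  n4 def {z} use ∅
  n5 def {g,k} use ∅
  n6 def {a,z} use {a}
  n7 def {a,z} use {a}
  n8 def {g,k} use {g}

Backward fixpoint:
  live n0: ∅→{a,g}
  live n1: {a}→∅
  live n2: {a}→{g}
  live n3: {g}→{a,g}
  live n4: ∅→∅
  live n5: ∅→{g}
  live n6: {a,g}→{a,g}
  live n7: {a,g}→{g}
  live n8: {g}→∅

Interfere edges:
  a — {g,r,z}
  g — {a,k,r,z}
  k — {g,r}
  r — {a,g,k}
  z — {a,g}

Registers:
  {a,g,r} pairwise interfere (3-clique) ⇒ χ ≥ 3
  assign a→r1 g→r0 k→r1 r→r2 z→r2 — no edge inside a register ⇒ χ ≤ 3
  χ = 3

Answer: 3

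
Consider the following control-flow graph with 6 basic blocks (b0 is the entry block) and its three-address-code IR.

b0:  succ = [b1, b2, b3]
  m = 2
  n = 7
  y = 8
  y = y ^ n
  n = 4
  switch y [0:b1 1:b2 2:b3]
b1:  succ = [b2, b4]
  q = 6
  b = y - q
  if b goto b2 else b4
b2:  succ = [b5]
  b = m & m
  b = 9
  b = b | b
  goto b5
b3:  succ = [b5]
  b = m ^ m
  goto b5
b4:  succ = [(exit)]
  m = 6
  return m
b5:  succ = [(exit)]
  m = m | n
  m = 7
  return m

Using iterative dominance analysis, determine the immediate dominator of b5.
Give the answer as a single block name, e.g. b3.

idom tree: b1←b0 b2←b0 b3←b0 b4←b1 b5←b0
Dom at joins:
  b2: preds {b0,b1}: {b0} ∩ {b0,b1} = {b0}; idom=b0
  b5: preds {b2,b3}: {b0,b2} ∩ {b0,b3} = {b0}; idom=b0

idom(b5) = b0

Answer: b0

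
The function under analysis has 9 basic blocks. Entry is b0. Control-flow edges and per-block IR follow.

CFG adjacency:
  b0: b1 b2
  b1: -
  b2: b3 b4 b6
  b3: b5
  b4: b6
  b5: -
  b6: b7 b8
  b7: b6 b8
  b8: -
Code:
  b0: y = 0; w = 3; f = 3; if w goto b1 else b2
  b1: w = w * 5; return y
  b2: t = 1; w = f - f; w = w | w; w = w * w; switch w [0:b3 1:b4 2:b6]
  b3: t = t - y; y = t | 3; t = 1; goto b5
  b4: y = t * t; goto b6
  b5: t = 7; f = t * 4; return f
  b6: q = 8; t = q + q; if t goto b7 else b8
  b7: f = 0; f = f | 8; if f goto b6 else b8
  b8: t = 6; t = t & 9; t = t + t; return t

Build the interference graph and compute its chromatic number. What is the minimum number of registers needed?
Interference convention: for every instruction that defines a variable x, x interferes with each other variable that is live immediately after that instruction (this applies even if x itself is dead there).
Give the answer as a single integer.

Block summaries:
  b0: {f,w,y} / ∅
  b1: {w} / {w,y}
  b2: {t,w} / {f}
  b3: {t,y} / {t,y}
  b4: {y} / {t}
  b5: {f,t} / ∅
  b6: {q,t} / ∅
  b7: {f} / ∅
  b8: {t} / ∅

Liveness:
  b0: in=∅ out={f,w,y}
  b1: in={w,y} out=∅
  b2: in={f,y} out={t,y}
  b3: in={t,y} out=∅
  b4: in={t} out=∅
  b5: in=∅ out=∅
  b6: in=∅ out=∅
  b7: in=∅ out=∅
  b8: in=∅ out=∅

Conflict graph:
  f — {t,w,y}
  q — ∅
  t — {f,w,y}
  w — {f,t,y}
  y — {f,t,w}

Chromatic number:
  {f,t,w,y} pairwise interfere (4-clique) ⇒ χ ≥ 4
  4-colouring: R0={f,q}  R1={t}  R2={w}  R3={y}
  χ = 4

Answer: 4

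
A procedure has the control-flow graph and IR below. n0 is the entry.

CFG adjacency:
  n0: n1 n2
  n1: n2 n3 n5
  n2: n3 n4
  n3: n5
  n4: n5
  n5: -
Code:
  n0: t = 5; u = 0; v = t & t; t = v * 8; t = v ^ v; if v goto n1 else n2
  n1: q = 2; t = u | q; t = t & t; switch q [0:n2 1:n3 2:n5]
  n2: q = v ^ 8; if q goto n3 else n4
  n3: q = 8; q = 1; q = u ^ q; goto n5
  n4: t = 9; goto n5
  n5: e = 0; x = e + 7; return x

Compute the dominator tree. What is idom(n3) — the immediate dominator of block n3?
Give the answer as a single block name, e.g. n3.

Answer: n0

Derivation:
idom tree: n1←n0 n2←n0 n3←n0 n4←n2 n5←n0
Join-block Dom:
  n2: preds {n0,n1}: {n0} ∩ {n0,n1} = {n0}; idom=n0
  n3: preds {n1,n2}: {n0,n1} ∩ {n0,n2} = {n0}; idom=n0
  n5: preds {n1,n3,n4}: {n0,n1} ∩ {n0,n3} ∩ {n0,n2,n4} = {n0}; idom=n0

idom(n3) = n0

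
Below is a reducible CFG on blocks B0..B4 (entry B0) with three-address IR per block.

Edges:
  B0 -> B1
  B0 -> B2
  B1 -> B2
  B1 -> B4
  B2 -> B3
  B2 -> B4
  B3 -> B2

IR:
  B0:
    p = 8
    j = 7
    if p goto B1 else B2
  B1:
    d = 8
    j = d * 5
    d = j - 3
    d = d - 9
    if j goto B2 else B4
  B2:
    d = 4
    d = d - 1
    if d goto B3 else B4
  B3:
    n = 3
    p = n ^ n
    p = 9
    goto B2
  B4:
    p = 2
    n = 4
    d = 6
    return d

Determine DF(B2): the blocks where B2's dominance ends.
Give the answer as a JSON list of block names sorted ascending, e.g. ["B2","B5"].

Answer: ["B2", "B4"]

Analysis:
idom tree: B1←B0 B2←B0 B3←B2 B4←B0
Dom∩ at merges:
  B2: preds {B0,B1,B3}: {B0} ∩ {B0,B1} ∩ {B0,B2,B3} = {B0}; idom=B0
  B4: preds {B1,B2}: {B0,B1} ∩ {B0,B2} = {B0}; idom=B0

Frontier:
  B2←B0: walk · to B0
  B2←B1: walk B1 to B0
  B2←B3: walk B3→B2 to B0
  B4←B1: walk B1 to B0
  B4←B2: walk B2 to B0
  B0 → ∅
  B1 → {B2,B4}
  B2 → {B2,B4}
  B3 → {B2}
  B4 → ∅

DF(B2) = ["B2", "B4"]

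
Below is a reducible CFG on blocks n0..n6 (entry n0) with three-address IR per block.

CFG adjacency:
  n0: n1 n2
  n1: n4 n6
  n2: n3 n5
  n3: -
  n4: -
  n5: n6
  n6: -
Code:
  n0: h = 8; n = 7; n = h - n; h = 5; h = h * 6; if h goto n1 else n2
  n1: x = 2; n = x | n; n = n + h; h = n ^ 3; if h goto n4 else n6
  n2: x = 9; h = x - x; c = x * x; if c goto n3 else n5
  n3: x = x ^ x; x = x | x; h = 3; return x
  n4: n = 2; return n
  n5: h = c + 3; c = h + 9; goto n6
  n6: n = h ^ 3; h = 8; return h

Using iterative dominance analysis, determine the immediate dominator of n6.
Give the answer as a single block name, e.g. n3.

idom tree: n1←n0 n2←n0 n3←n2 n4←n1 n5←n2 n6←n0
Dom∩ at merges:
  n6: preds {n1,n5}: {n0,n1} ∩ {n0,n2,n5} = {n0}; idom=n0

idom(n6) = n0

Answer: n0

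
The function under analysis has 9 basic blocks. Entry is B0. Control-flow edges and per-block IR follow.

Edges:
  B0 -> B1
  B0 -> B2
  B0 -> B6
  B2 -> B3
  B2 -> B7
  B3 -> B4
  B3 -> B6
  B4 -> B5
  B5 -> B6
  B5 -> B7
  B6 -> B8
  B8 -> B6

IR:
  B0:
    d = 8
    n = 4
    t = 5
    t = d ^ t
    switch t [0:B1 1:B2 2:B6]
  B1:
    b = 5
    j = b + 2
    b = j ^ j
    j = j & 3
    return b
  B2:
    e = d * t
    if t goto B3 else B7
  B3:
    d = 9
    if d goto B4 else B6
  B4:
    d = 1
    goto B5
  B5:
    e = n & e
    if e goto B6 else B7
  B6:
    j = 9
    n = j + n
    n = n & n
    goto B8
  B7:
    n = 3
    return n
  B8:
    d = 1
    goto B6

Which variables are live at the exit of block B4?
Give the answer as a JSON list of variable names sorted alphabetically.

Answer: ["e", "n"]

Derivation:
def/use:
  B0: {d,n,t} / ∅
  B1: {b,j} / ∅
  B2: {e} / {d,t}
  B3: {d} / ∅
  B4: {d} / ∅
  B5: {e} / {e,n}
  B6: {j,n} / {n}
  B7: {n} / ∅
  B8: {d} / ∅

Live sets:
  B0 li=∅ lo={d,n,t}
  B1 li=∅ lo=∅
  B2 li={d,n,t} lo={e,n}
  B3 li={e,n} lo={e,n}
  B4 li={e,n} lo={e,n}
  B5 li={e,n} lo={n}
  B6 li={n} lo={n}
  B7 li=∅ lo=∅
  B8 li={n} lo={n}

live-out(B4) = ["e", "n"]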